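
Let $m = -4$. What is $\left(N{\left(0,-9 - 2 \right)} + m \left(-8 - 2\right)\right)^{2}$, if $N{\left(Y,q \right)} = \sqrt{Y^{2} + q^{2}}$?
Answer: $2601$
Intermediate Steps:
$\left(N{\left(0,-9 - 2 \right)} + m \left(-8 - 2\right)\right)^{2} = \left(\sqrt{0^{2} + \left(-9 - 2\right)^{2}} - 4 \left(-8 - 2\right)\right)^{2} = \left(\sqrt{0 + \left(-9 - 2\right)^{2}} - -40\right)^{2} = \left(\sqrt{0 + \left(-11\right)^{2}} + 40\right)^{2} = \left(\sqrt{0 + 121} + 40\right)^{2} = \left(\sqrt{121} + 40\right)^{2} = \left(11 + 40\right)^{2} = 51^{2} = 2601$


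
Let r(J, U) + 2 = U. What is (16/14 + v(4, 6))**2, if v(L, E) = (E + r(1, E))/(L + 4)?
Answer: 4489/784 ≈ 5.7258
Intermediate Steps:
r(J, U) = -2 + U
v(L, E) = (-2 + 2*E)/(4 + L) (v(L, E) = (E + (-2 + E))/(L + 4) = (-2 + 2*E)/(4 + L))
(16/14 + v(4, 6))**2 = (16/14 + 2*(-1 + 6)/(4 + 4))**2 = (16*(1/14) + 2*5/8)**2 = (8/7 + 2*(1/8)*5)**2 = (8/7 + 5/4)**2 = (67/28)**2 = 4489/784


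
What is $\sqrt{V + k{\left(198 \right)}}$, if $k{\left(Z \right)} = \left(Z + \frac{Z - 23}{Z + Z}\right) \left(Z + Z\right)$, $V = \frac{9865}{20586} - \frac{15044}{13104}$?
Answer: $\frac{\sqrt{275772927619630987}}{1873326} \approx 280.33$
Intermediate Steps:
$V = - \frac{7517701}{11239956}$ ($V = 9865 \cdot \frac{1}{20586} - \frac{3761}{3276} = \frac{9865}{20586} - \frac{3761}{3276} = - \frac{7517701}{11239956} \approx -0.66884$)
$k{\left(Z \right)} = 2 Z \left(Z + \frac{-23 + Z}{2 Z}\right)$ ($k{\left(Z \right)} = \left(Z + \frac{-23 + Z}{2 Z}\right) 2 Z = 2 Z \left(Z + \frac{-23 + Z}{2 Z}\right)$)
$\sqrt{V + k{\left(198 \right)}} = \sqrt{- \frac{7517701}{11239956} + \left(-23 + 198 + 2 \cdot 198^{2}\right)} = \sqrt{- \frac{7517701}{11239956} + \left(-23 + 198 + 2 \cdot 39204\right)} = \sqrt{- \frac{7517701}{11239956} + \left(-23 + 198 + 78408\right)} = \sqrt{- \frac{7517701}{11239956} + 78583} = \sqrt{\frac{883261944647}{11239956}} = \frac{\sqrt{275772927619630987}}{1873326}$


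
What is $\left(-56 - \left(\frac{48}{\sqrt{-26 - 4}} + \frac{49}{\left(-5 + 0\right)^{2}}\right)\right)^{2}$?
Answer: $\frac{2051601}{625} - \frac{23184 i \sqrt{30}}{125} \approx 3282.6 - 1015.9 i$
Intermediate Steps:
$\left(-56 - \left(\frac{48}{\sqrt{-26 - 4}} + \frac{49}{\left(-5 + 0\right)^{2}}\right)\right)^{2} = \left(-56 - \left(\frac{49}{25} + 48 \left(- \frac{i \sqrt{30}}{30}\right)\right)\right)^{2} = \left(-56 - \left(\frac{49}{25} - \frac{8 i \sqrt{30}}{5}\right)\right)^{2} = \left(- \frac{1449}{25} + \frac{8 i \sqrt{30}}{5}\right)^{2}$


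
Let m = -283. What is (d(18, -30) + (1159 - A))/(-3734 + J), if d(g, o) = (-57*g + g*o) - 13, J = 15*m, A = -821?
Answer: -401/7979 ≈ -0.050257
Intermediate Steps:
J = -4245 (J = 15*(-283) = -4245)
d(g, o) = -13 - 57*g + g*o
(d(18, -30) + (1159 - A))/(-3734 + J) = ((-13 - 57*18 + 18*(-30)) + (1159 - 1*(-821)))/(-3734 - 4245) = ((-13 - 1026 - 540) + (1159 + 821))/(-7979) = (-1579 + 1980)*(-1/7979) = 401*(-1/7979) = -401/7979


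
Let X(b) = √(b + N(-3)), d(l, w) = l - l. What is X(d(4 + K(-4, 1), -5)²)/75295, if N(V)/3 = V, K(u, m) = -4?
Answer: 3*I/75295 ≈ 3.9843e-5*I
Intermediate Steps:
N(V) = 3*V
d(l, w) = 0
X(b) = √(-9 + b) (X(b) = √(b + 3*(-3)) = √(b - 9) = √(-9 + b))
X(d(4 + K(-4, 1), -5)²)/75295 = √(-9 + 0²)/75295 = √(-9 + 0)*(1/75295) = √(-9)*(1/75295) = (3*I)*(1/75295) = 3*I/75295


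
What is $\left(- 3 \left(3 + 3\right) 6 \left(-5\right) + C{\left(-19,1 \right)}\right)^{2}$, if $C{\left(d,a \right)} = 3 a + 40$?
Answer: $339889$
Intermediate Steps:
$C{\left(d,a \right)} = 40 + 3 a$
$\left(- 3 \left(3 + 3\right) 6 \left(-5\right) + C{\left(-19,1 \right)}\right)^{2} = \left(- 3 \left(3 + 3\right) 6 \left(-5\right) + \left(40 + 3 \cdot 1\right)\right)^{2} = \left(- 3 \cdot 6 \cdot 6 \left(-5\right) + \left(40 + 3\right)\right)^{2} = \left(\left(-3\right) 36 \left(-5\right) + 43\right)^{2} = \left(\left(-108\right) \left(-5\right) + 43\right)^{2} = \left(540 + 43\right)^{2} = 583^{2} = 339889$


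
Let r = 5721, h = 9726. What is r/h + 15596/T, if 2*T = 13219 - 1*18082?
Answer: -56663/9726 ≈ -5.8259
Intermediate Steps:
T = -4863/2 (T = (13219 - 1*18082)/2 = (13219 - 18082)/2 = (1/2)*(-4863) = -4863/2 ≈ -2431.5)
r/h + 15596/T = 5721/9726 + 15596/(-4863/2) = 5721*(1/9726) + 15596*(-2/4863) = 1907/3242 - 31192/4863 = -56663/9726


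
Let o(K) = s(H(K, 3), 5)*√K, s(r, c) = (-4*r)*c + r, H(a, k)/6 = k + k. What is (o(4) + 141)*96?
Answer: -117792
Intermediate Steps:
H(a, k) = 12*k (H(a, k) = 6*(k + k) = 6*(2*k) = 12*k)
s(r, c) = r - 4*c*r (s(r, c) = -4*c*r + r = r - 4*c*r)
o(K) = -684*√K (o(K) = ((12*3)*(1 - 4*5))*√K = (36*(1 - 20))*√K = (36*(-19))*√K = -684*√K)
(o(4) + 141)*96 = (-684*√4 + 141)*96 = (-684*2 + 141)*96 = (-1368 + 141)*96 = -1227*96 = -117792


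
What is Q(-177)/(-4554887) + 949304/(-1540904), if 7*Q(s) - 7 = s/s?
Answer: -3783477433471/6141313148117 ≈ -0.61607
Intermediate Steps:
Q(s) = 8/7 (Q(s) = 1 + (s/s)/7 = 1 + (1/7)*1 = 1 + 1/7 = 8/7)
Q(-177)/(-4554887) + 949304/(-1540904) = (8/7)/(-4554887) + 949304/(-1540904) = (8/7)*(-1/4554887) + 949304*(-1/1540904) = -8/31884209 - 118663/192613 = -3783477433471/6141313148117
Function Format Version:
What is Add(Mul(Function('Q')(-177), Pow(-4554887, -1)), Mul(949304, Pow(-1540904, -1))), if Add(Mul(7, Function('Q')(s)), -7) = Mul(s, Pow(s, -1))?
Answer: Rational(-3783477433471, 6141313148117) ≈ -0.61607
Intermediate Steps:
Function('Q')(s) = Rational(8, 7) (Function('Q')(s) = Add(1, Mul(Rational(1, 7), Mul(s, Pow(s, -1)))) = Add(1, Mul(Rational(1, 7), 1)) = Add(1, Rational(1, 7)) = Rational(8, 7))
Add(Mul(Function('Q')(-177), Pow(-4554887, -1)), Mul(949304, Pow(-1540904, -1))) = Add(Mul(Rational(8, 7), Pow(-4554887, -1)), Mul(949304, Pow(-1540904, -1))) = Add(Mul(Rational(8, 7), Rational(-1, 4554887)), Mul(949304, Rational(-1, 1540904))) = Add(Rational(-8, 31884209), Rational(-118663, 192613)) = Rational(-3783477433471, 6141313148117)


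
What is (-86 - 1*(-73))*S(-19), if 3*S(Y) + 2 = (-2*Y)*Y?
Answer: 9412/3 ≈ 3137.3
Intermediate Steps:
S(Y) = -⅔ - 2*Y²/3 (S(Y) = -⅔ + ((-2*Y)*Y)/3 = -⅔ + (-2*Y²)/3 = -⅔ - 2*Y²/3)
(-86 - 1*(-73))*S(-19) = (-86 - 1*(-73))*(-⅔ - ⅔*(-19)²) = (-86 + 73)*(-⅔ - ⅔*361) = -13*(-⅔ - 722/3) = -13*(-724/3) = 9412/3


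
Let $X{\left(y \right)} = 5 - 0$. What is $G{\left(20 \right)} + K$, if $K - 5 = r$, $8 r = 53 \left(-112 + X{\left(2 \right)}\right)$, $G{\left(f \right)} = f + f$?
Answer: $- \frac{5311}{8} \approx -663.88$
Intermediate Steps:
$X{\left(y \right)} = 5$ ($X{\left(y \right)} = 5 + 0 = 5$)
$G{\left(f \right)} = 2 f$
$r = - \frac{5671}{8}$ ($r = \frac{53 \left(-112 + 5\right)}{8} = \frac{53 \left(-107\right)}{8} = \frac{1}{8} \left(-5671\right) = - \frac{5671}{8} \approx -708.88$)
$K = - \frac{5631}{8}$ ($K = 5 - \frac{5671}{8} = - \frac{5631}{8} \approx -703.88$)
$G{\left(20 \right)} + K = 2 \cdot 20 - \frac{5631}{8} = 40 - \frac{5631}{8} = - \frac{5311}{8}$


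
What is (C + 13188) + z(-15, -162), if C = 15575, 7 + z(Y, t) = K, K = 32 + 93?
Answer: 28881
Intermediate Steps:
K = 125
z(Y, t) = 118 (z(Y, t) = -7 + 125 = 118)
(C + 13188) + z(-15, -162) = (15575 + 13188) + 118 = 28763 + 118 = 28881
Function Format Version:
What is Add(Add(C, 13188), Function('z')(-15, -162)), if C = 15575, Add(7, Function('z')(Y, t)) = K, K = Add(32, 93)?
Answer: 28881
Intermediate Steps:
K = 125
Function('z')(Y, t) = 118 (Function('z')(Y, t) = Add(-7, 125) = 118)
Add(Add(C, 13188), Function('z')(-15, -162)) = Add(Add(15575, 13188), 118) = Add(28763, 118) = 28881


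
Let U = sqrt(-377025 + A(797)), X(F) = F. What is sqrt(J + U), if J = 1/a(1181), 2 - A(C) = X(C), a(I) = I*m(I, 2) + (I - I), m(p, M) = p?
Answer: sqrt(1 + 8368566*I*sqrt(10495))/1181 ≈ 17.531 + 17.531*I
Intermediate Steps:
a(I) = I**2 (a(I) = I*I + (I - I) = I**2 + 0 = I**2)
A(C) = 2 - C
U = 6*I*sqrt(10495) (U = sqrt(-377025 + (2 - 1*797)) = sqrt(-377025 + (2 - 797)) = sqrt(-377025 - 795) = sqrt(-377820) = 6*I*sqrt(10495) ≈ 614.67*I)
J = 1/1394761 (J = 1/(1181**2) = 1/1394761 ≈ 7.1697e-7)
sqrt(J + U) = sqrt(1/1394761 + 6*I*sqrt(10495))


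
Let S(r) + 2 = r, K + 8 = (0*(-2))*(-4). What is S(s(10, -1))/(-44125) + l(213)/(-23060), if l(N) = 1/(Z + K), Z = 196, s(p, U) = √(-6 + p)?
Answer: -1/4335280 ≈ -2.3067e-7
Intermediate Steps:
K = -8 (K = -8 + (0*(-2))*(-4) = -8 + 0*(-4) = -8 + 0 = -8)
S(r) = -2 + r
l(N) = 1/188 (l(N) = 1/(196 - 8) = 1/188)
S(s(10, -1))/(-44125) + l(213)/(-23060) = (-2 + √(-6 + 10))/(-44125) + (1/188)/(-23060) = (-2 + √4)*(-1/44125) + (1/188)*(-1/23060) = (-2 + 2)*(-1/44125) - 1/4335280 = 0*(-1/44125) - 1/4335280 = 0 - 1/4335280 = -1/4335280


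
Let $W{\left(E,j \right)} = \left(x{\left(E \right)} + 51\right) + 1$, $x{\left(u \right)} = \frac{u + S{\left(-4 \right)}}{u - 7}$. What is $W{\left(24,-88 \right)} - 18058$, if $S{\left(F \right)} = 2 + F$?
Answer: $- \frac{306080}{17} \approx -18005.0$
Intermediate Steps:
$x{\left(u \right)} = \frac{-2 + u}{-7 + u}$ ($x{\left(u \right)} = \frac{u + \left(2 - 4\right)}{u - 7} = \frac{u - 2}{-7 + u} = \frac{-2 + u}{-7 + u}$)
$W{\left(E,j \right)} = 52 + \frac{-2 + E}{-7 + E}$ ($W{\left(E,j \right)} = \left(\frac{-2 + E}{-7 + E} + 51\right) + 1 = \left(51 + \frac{-2 + E}{-7 + E}\right) + 1 = 52 + \frac{-2 + E}{-7 + E}$)
$W{\left(24,-88 \right)} - 18058 = \frac{-366 + 53 \cdot 24}{-7 + 24} - 18058 = \frac{-366 + 1272}{17} - 18058 = \frac{1}{17} \cdot 906 - 18058 = \frac{906}{17} - 18058 = - \frac{306080}{17}$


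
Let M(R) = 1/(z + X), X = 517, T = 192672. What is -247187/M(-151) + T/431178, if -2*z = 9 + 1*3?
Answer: -9077199251579/71863 ≈ -1.2631e+8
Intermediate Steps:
z = -6 (z = -(9 + 1*3)/2 = -(9 + 3)/2 = -1/2*12 = -6)
M(R) = 1/511 (M(R) = 1/(-6 + 517) = 1/511)
-247187/M(-151) + T/431178 = -247187/1/511 + 192672/431178 = -247187*511 + 192672*(1/431178) = -126312557 + 32112/71863 = -9077199251579/71863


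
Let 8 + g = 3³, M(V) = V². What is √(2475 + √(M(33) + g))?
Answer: √(2475 + 2*√277) ≈ 50.083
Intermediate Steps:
g = 19 (g = -8 + 3³ = -8 + 27 = 19)
√(2475 + √(M(33) + g)) = √(2475 + √(33² + 19)) = √(2475 + √(1089 + 19)) = √(2475 + √1108) = √(2475 + 2*√277)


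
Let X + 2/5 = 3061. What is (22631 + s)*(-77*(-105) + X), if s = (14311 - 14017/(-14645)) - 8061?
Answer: 23571621128736/73225 ≈ 3.2191e+8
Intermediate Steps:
X = 15303/5 (X = -⅖ + 3061 = 15303/5 ≈ 3060.6)
s = 91545267/14645 (s = (14311 - 14017*(-1/14645)) - 8061 = (14311 + 14017/14645) - 8061 = 209598612/14645 - 8061 = 91545267/14645 ≈ 6251.0)
(22631 + s)*(-77*(-105) + X) = (22631 + 91545267/14645)*(-77*(-105) + 15303/5) = 422976262*(8085 + 15303/5)/14645 = (422976262/14645)*(55728/5) = 23571621128736/73225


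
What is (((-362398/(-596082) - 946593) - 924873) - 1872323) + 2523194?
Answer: -363787173196/298041 ≈ -1.2206e+6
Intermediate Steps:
(((-362398/(-596082) - 946593) - 924873) - 1872323) + 2523194 = (((-362398*(-1/596082) - 946593) - 924873) - 1872323) + 2523194 = (((181199/298041 - 946593) - 924873) - 1872323) + 2523194 = ((-282123343114/298041 - 924873) - 1872323) + 2523194 = (-557773416907/298041 - 1872323) + 2523194 = -1115802436150/298041 + 2523194 = -363787173196/298041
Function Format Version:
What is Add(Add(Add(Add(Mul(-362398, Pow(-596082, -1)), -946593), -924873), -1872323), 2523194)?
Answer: Rational(-363787173196, 298041) ≈ -1.2206e+6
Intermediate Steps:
Add(Add(Add(Add(Mul(-362398, Pow(-596082, -1)), -946593), -924873), -1872323), 2523194) = Add(Add(Add(Add(Mul(-362398, Rational(-1, 596082)), -946593), -924873), -1872323), 2523194) = Add(Add(Add(Add(Rational(181199, 298041), -946593), -924873), -1872323), 2523194) = Add(Add(Add(Rational(-282123343114, 298041), -924873), -1872323), 2523194) = Add(Add(Rational(-557773416907, 298041), -1872323), 2523194) = Add(Rational(-1115802436150, 298041), 2523194) = Rational(-363787173196, 298041)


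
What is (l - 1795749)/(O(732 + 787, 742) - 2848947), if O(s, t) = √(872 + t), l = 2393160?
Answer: -567330758739/2705499669065 - 199137*√1614/2705499669065 ≈ -0.20970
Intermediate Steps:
(l - 1795749)/(O(732 + 787, 742) - 2848947) = (2393160 - 1795749)/(√(872 + 742) - 2848947) = 597411/(√1614 - 2848947) = 597411/(-2848947 + √1614)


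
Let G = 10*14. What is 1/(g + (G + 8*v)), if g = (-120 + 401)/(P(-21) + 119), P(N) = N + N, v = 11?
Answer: 77/17837 ≈ 0.0043169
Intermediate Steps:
P(N) = 2*N
G = 140
g = 281/77 (g = (-120 + 401)/(2*(-21) + 119) = 281/(-42 + 119) = 281/77 ≈ 3.6493)
1/(g + (G + 8*v)) = 1/(281/77 + (140 + 8*11)) = 1/(281/77 + (140 + 88)) = 1/(281/77 + 228) = 1/(17837/77) = 77/17837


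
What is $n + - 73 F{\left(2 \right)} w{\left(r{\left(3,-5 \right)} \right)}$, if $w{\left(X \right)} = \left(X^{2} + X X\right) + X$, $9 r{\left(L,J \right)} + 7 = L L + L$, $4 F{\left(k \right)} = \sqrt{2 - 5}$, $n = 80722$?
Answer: $80722 - \frac{6935 i \sqrt{3}}{324} \approx 80722.0 - 37.073 i$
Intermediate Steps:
$F{\left(k \right)} = \frac{i \sqrt{3}}{4}$ ($F{\left(k \right)} = \frac{\sqrt{2 - 5}}{4} = \frac{\sqrt{-3}}{4} = \frac{i \sqrt{3}}{4}$)
$r{\left(L,J \right)} = - \frac{7}{9} + \frac{L}{9} + \frac{L^{2}}{9}$ ($r{\left(L,J \right)} = - \frac{7}{9} + \frac{L L + L}{9} = - \frac{7}{9} + \frac{L^{2} + L}{9} = - \frac{7}{9} + \frac{L + L^{2}}{9} = - \frac{7}{9} + \left(\frac{L}{9} + \frac{L^{2}}{9}\right) = - \frac{7}{9} + \frac{L}{9} + \frac{L^{2}}{9}$)
$w{\left(X \right)} = X + 2 X^{2}$ ($w{\left(X \right)} = \left(X^{2} + X^{2}\right) + X = 2 X^{2} + X = X + 2 X^{2}$)
$n + - 73 F{\left(2 \right)} w{\left(r{\left(3,-5 \right)} \right)} = 80722 + - 73 \frac{i \sqrt{3}}{4} \left(- \frac{7}{9} + \frac{1}{9} \cdot 3 + \frac{3^{2}}{9}\right) \left(1 + 2 \left(- \frac{7}{9} + \frac{1}{9} \cdot 3 + \frac{3^{2}}{9}\right)\right) = 80722 + - \frac{73 i \sqrt{3}}{4} \left(- \frac{7}{9} + \frac{1}{3} + \frac{1}{9} \cdot 9\right) \left(1 + 2 \left(- \frac{7}{9} + \frac{1}{3} + \frac{1}{9} \cdot 9\right)\right) = 80722 + - \frac{73 i \sqrt{3}}{4} \left(- \frac{7}{9} + \frac{1}{3} + 1\right) \left(1 + 2 \left(- \frac{7}{9} + \frac{1}{3} + 1\right)\right) = 80722 + - \frac{73 i \sqrt{3}}{4} \frac{5 \left(1 + 2 \cdot \frac{5}{9}\right)}{9} = 80722 + - \frac{73 i \sqrt{3}}{4} \frac{5 \left(1 + \frac{10}{9}\right)}{9} = 80722 + - \frac{73 i \sqrt{3}}{4} \cdot \frac{5}{9} \cdot \frac{19}{9} = 80722 + - \frac{73 i \sqrt{3}}{4} \cdot \frac{95}{81} = 80722 - \frac{6935 i \sqrt{3}}{324}$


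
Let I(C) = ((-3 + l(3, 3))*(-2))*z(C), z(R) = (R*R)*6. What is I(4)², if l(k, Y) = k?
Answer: 0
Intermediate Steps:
z(R) = 6*R² (z(R) = R²*6 = 6*R²)
I(C) = 0 (I(C) = ((-3 + 3)*(-2))*(6*C²) = (0*(-2))*(6*C²) = 0*(6*C²) = 0)
I(4)² = 0² = 0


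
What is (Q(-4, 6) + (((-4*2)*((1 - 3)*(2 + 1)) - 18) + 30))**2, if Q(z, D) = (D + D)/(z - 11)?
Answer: 87616/25 ≈ 3504.6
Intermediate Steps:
Q(z, D) = 2*D/(-11 + z) (Q(z, D) = (2*D)/(-11 + z) = 2*D/(-11 + z))
(Q(-4, 6) + (((-4*2)*((1 - 3)*(2 + 1)) - 18) + 30))**2 = (2*6/(-11 - 4) + (((-4*2)*((1 - 3)*(2 + 1)) - 18) + 30))**2 = (2*6/(-15) + ((-(-16)*3 - 18) + 30))**2 = (2*6*(-1/15) + ((-8*(-6) - 18) + 30))**2 = (-4/5 + ((48 - 18) + 30))**2 = (-4/5 + (30 + 30))**2 = (-4/5 + 60)**2 = (296/5)**2 = 87616/25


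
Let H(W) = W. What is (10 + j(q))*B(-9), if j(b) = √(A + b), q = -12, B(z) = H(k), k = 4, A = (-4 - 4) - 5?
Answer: 40 + 20*I ≈ 40.0 + 20.0*I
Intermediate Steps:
A = -13 (A = -8 - 5 = -13)
B(z) = 4
j(b) = √(-13 + b)
(10 + j(q))*B(-9) = (10 + √(-13 - 12))*4 = (10 + √(-25))*4 = (10 + 5*I)*4 = 40 + 20*I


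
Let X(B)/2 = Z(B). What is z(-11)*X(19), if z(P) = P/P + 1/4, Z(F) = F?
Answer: 95/2 ≈ 47.500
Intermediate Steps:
z(P) = 5/4 (z(P) = 1 + 1*(¼) = 1 + ¼ = 5/4)
X(B) = 2*B
z(-11)*X(19) = 5*(2*19)/4 = (5/4)*38 = 95/2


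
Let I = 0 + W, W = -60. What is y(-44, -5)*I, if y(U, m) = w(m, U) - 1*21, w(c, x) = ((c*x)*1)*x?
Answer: 582060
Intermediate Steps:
w(c, x) = c*x² (w(c, x) = (c*x)*x = c*x²)
y(U, m) = -21 + m*U² (y(U, m) = m*U² - 1*21 = m*U² - 21 = -21 + m*U²)
I = -60 (I = 0 - 60 = -60)
y(-44, -5)*I = (-21 - 5*(-44)²)*(-60) = (-21 - 5*1936)*(-60) = (-21 - 9680)*(-60) = -9701*(-60) = 582060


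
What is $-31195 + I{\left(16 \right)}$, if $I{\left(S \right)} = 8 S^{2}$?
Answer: $-29147$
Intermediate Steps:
$-31195 + I{\left(16 \right)} = -31195 + 8 \cdot 16^{2} = -31195 + 8 \cdot 256 = -31195 + 2048 = -29147$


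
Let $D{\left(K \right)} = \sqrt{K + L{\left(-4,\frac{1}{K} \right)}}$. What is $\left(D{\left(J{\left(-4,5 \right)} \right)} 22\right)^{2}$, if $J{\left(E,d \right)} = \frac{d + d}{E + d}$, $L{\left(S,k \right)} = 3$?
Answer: $6292$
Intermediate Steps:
$J{\left(E,d \right)} = \frac{2 d}{E + d}$
$D{\left(K \right)} = \sqrt{3 + K}$ ($D{\left(K \right)} = \sqrt{K + 3} = \sqrt{3 + K}$)
$\left(D{\left(J{\left(-4,5 \right)} \right)} 22\right)^{2} = \left(\sqrt{3 + 2 \cdot 5 \frac{1}{-4 + 5}} \cdot 22\right)^{2} = \left(\sqrt{3 + 2 \cdot 5 \cdot 1^{-1}} \cdot 22\right)^{2} = \left(\sqrt{3 + 2 \cdot 5 \cdot 1} \cdot 22\right)^{2} = \left(\sqrt{3 + 10} \cdot 22\right)^{2} = \left(\sqrt{13} \cdot 22\right)^{2} = \left(22 \sqrt{13}\right)^{2} = 6292$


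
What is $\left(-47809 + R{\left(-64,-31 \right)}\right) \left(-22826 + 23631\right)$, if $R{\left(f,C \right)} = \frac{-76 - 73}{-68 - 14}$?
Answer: $- \frac{3155752145}{82} \approx -3.8485 \cdot 10^{7}$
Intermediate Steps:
$R{\left(f,C \right)} = \frac{149}{82}$ ($R{\left(f,C \right)} = - \frac{149}{-82} = \left(-149\right) \left(- \frac{1}{82}\right) = \frac{149}{82}$)
$\left(-47809 + R{\left(-64,-31 \right)}\right) \left(-22826 + 23631\right) = \left(-47809 + \frac{149}{82}\right) \left(-22826 + 23631\right) = \left(- \frac{3920189}{82}\right) 805 = - \frac{3155752145}{82}$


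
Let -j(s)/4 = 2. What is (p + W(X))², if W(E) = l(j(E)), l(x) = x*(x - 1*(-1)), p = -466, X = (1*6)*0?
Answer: 168100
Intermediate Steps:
X = 0 (X = 6*0 = 0)
j(s) = -8 (j(s) = -4*2 = -8)
l(x) = x*(1 + x) (l(x) = x*(x + 1) = x*(1 + x))
W(E) = 56 (W(E) = -8*(1 - 8) = -8*(-7) = 56)
(p + W(X))² = (-466 + 56)² = (-410)² = 168100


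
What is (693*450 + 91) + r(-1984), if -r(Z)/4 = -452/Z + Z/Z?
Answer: 38680075/124 ≈ 3.1194e+5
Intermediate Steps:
r(Z) = -4 + 1808/Z (r(Z) = -4*(-452/Z + Z/Z) = -4*(-452/Z + 1) = -4*(1 - 452/Z) = -4 + 1808/Z)
(693*450 + 91) + r(-1984) = (693*450 + 91) + (-4 + 1808/(-1984)) = (311850 + 91) + (-4 + 1808*(-1/1984)) = 311941 + (-4 - 113/124) = 311941 - 609/124 = 38680075/124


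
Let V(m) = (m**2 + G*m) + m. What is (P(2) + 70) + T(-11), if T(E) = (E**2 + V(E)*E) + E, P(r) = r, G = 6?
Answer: -302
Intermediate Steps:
V(m) = m**2 + 7*m (V(m) = (m**2 + 6*m) + m = m**2 + 7*m)
T(E) = E + E**2 + E**2*(7 + E) (T(E) = (E**2 + (E*(7 + E))*E) + E = (E**2 + E**2*(7 + E)) + E = E + E**2 + E**2*(7 + E))
(P(2) + 70) + T(-11) = (2 + 70) - 11*(1 - 11 - 11*(7 - 11)) = 72 - 11*(1 - 11 - 11*(-4)) = 72 - 11*(1 - 11 + 44) = 72 - 11*34 = 72 - 374 = -302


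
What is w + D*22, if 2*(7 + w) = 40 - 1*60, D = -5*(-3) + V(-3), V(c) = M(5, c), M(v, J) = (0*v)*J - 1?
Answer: 291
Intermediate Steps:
M(v, J) = -1 (M(v, J) = 0*J - 1 = 0 - 1 = -1)
V(c) = -1
D = 14 (D = -5*(-3) - 1 = 15 - 1 = 14)
w = -17 (w = -7 + (40 - 1*60)/2 = -7 + (40 - 60)/2 = -7 + (1/2)*(-20) = -7 - 10 = -17)
w + D*22 = -17 + 14*22 = -17 + 308 = 291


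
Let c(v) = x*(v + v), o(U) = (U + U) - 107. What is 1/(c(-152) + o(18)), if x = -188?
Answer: 1/57081 ≈ 1.7519e-5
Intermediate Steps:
o(U) = -107 + 2*U (o(U) = 2*U - 107 = -107 + 2*U)
c(v) = -376*v (c(v) = -188*(v + v) = -376*v)
1/(c(-152) + o(18)) = 1/(-376*(-152) + (-107 + 2*18)) = 1/(57152 + (-107 + 36)) = 1/(57152 - 71) = 1/57081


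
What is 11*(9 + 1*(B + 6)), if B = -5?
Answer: 110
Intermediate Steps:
11*(9 + 1*(B + 6)) = 11*(9 + 1*(-5 + 6)) = 11*(9 + 1*1) = 11*(9 + 1) = 11*10 = 110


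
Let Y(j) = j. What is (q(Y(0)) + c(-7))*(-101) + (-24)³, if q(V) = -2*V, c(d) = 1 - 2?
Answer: -13723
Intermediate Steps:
c(d) = -1
(q(Y(0)) + c(-7))*(-101) + (-24)³ = (-2*0 - 1)*(-101) + (-24)³ = (0 - 1)*(-101) - 13824 = -1*(-101) - 13824 = 101 - 13824 = -13723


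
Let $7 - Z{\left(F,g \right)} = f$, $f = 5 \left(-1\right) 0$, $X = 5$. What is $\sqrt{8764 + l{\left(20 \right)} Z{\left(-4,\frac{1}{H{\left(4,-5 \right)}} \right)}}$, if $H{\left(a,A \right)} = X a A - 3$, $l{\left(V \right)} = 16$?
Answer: $2 \sqrt{2219} \approx 94.213$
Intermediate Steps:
$H{\left(a,A \right)} = -3 + 5 A a$ ($H{\left(a,A \right)} = 5 a A - 3 = 5 A a - 3 = -3 + 5 A a$)
$f = 0$ ($f = \left(-5\right) 0 = 0$)
$Z{\left(F,g \right)} = 7$ ($Z{\left(F,g \right)} = 7 - 0 = 7 + 0 = 7$)
$\sqrt{8764 + l{\left(20 \right)} Z{\left(-4,\frac{1}{H{\left(4,-5 \right)}} \right)}} = \sqrt{8764 + 16 \cdot 7} = \sqrt{8764 + 112} = \sqrt{8876} = 2 \sqrt{2219}$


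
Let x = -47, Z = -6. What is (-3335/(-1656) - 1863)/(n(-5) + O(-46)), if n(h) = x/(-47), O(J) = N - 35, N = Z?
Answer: 133991/2880 ≈ 46.525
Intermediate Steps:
N = -6
O(J) = -41 (O(J) = -6 - 35 = -41)
n(h) = 1 (n(h) = -47/(-47) = -47*(-1/47) = 1)
(-3335/(-1656) - 1863)/(n(-5) + O(-46)) = (-3335/(-1656) - 1863)/(1 - 41) = (-3335*(-1/1656) - 1863)/(-40) = (145/72 - 1863)*(-1/40) = -133991/72*(-1/40) = 133991/2880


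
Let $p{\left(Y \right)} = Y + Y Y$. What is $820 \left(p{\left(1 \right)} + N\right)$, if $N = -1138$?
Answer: $-931520$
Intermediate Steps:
$p{\left(Y \right)} = Y + Y^{2}$
$820 \left(p{\left(1 \right)} + N\right) = 820 \left(1 \left(1 + 1\right) - 1138\right) = 820 \left(1 \cdot 2 - 1138\right) = 820 \left(2 - 1138\right) = 820 \left(-1136\right) = -931520$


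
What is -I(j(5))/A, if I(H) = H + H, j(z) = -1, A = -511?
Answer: -2/511 ≈ -0.0039139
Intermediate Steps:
I(H) = 2*H
-I(j(5))/A = -2*(-1)/(-511) = -(-2)*(-1)/511 = -1*2/511 = -2/511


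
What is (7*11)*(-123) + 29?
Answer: -9442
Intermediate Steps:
(7*11)*(-123) + 29 = 77*(-123) + 29 = -9471 + 29 = -9442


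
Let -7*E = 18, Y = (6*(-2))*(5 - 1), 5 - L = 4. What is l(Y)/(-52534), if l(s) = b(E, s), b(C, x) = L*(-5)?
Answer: 5/52534 ≈ 9.5177e-5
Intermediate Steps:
L = 1 (L = 5 - 1*4 = 5 - 4 = 1)
Y = -48 (Y = -12*4 = -48)
E = -18/7 (E = -1/7*18 = -18/7 ≈ -2.5714)
b(C, x) = -5 (b(C, x) = 1*(-5) = -5)
l(s) = -5
l(Y)/(-52534) = -5/(-52534) = -5*(-1/52534) = 5/52534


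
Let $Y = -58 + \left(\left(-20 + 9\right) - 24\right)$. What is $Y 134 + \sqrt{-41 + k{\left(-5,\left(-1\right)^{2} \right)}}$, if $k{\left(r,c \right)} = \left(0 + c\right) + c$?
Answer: $-12462 + i \sqrt{39} \approx -12462.0 + 6.245 i$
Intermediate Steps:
$k{\left(r,c \right)} = 2 c$ ($k{\left(r,c \right)} = c + c = 2 c$)
$Y = -93$ ($Y = -58 - 35 = -93$)
$Y 134 + \sqrt{-41 + k{\left(-5,\left(-1\right)^{2} \right)}} = \left(-93\right) 134 + \sqrt{-41 + 2 \left(-1\right)^{2}} = -12462 + \sqrt{-41 + 2 \cdot 1} = -12462 + \sqrt{-41 + 2} = -12462 + \sqrt{-39} = -12462 + i \sqrt{39}$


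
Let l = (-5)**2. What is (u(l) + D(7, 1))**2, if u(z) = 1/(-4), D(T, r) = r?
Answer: 9/16 ≈ 0.56250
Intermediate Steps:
l = 25
u(z) = -1/4
(u(l) + D(7, 1))**2 = (-1/4 + 1)**2 = (3/4)**2 = 9/16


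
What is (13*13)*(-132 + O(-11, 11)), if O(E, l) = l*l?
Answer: -1859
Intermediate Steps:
O(E, l) = l²
(13*13)*(-132 + O(-11, 11)) = (13*13)*(-132 + 11²) = 169*(-132 + 121) = 169*(-11) = -1859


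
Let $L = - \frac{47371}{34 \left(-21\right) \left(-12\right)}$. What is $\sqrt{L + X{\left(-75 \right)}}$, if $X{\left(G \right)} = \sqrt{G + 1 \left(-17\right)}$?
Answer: $\frac{\sqrt{-11274298 + 4078368 i \sqrt{23}}}{1428} \approx 1.6647 + 2.881 i$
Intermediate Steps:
$X{\left(G \right)} = \sqrt{-17 + G}$ ($X{\left(G \right)} = \sqrt{G - 17} = \sqrt{-17 + G}$)
$L = - \frac{47371}{8568}$ ($L = - \frac{47371}{\left(-714\right) \left(-12\right)} = - \frac{47371}{8568} \approx -5.5288$)
$\sqrt{L + X{\left(-75 \right)}} = \sqrt{- \frac{47371}{8568} + \sqrt{-17 - 75}} = \sqrt{- \frac{47371}{8568} + \sqrt{-92}} = \sqrt{- \frac{47371}{8568} + 2 i \sqrt{23}}$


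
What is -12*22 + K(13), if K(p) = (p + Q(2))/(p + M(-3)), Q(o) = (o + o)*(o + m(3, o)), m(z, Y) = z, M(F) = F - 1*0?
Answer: -2607/10 ≈ -260.70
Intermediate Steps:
M(F) = F (M(F) = F + 0 = F)
Q(o) = 2*o*(3 + o) (Q(o) = (o + o)*(o + 3) = (2*o)*(3 + o) = 2*o*(3 + o))
K(p) = (20 + p)/(-3 + p) (K(p) = (p + 2*2*(3 + 2))/(p - 3) = (p + 2*2*5)/(-3 + p) = (p + 20)/(-3 + p) = (20 + p)/(-3 + p))
-12*22 + K(13) = -12*22 + (20 + 13)/(-3 + 13) = -264 + 33/10 = -2607/10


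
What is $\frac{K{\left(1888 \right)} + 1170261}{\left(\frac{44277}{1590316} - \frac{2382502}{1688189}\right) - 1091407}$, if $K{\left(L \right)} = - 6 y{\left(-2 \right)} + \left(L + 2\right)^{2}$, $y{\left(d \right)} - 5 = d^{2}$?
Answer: $- \frac{4243975860612789756}{976720999582974649} \approx -4.3451$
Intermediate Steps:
$y{\left(d \right)} = 5 + d^{2}$
$K{\left(L \right)} = -54 + \left(2 + L\right)^{2}$ ($K{\left(L \right)} = - 6 \left(5 + \left(-2\right)^{2}\right) + \left(L + 2\right)^{2} = - 6 \left(5 + 4\right) + \left(2 + L\right)^{2} = \left(-6\right) 9 + \left(2 + L\right)^{2} = -54 + \left(2 + L\right)^{2}$)
$\frac{K{\left(1888 \right)} + 1170261}{\left(\frac{44277}{1590316} - \frac{2382502}{1688189}\right) - 1091407} = \frac{\left(-54 + \left(2 + 1888\right)^{2}\right) + 1170261}{\left(\frac{44277}{1590316} - \frac{2382502}{1688189}\right) - 1091407} = \frac{\left(-54 + 1890^{2}\right) + 1170261}{\left(44277 \cdot \frac{1}{1590316} - \frac{2382502}{1688189}\right) - 1091407} = \frac{\left(-54 + 3572100\right) + 1170261}{\left(\frac{44277}{1590316} - \frac{2382502}{1688189}\right) - 1091407} = \frac{3572046 + 1170261}{- \frac{3714183106279}{2684753977724} - 1091407} = \frac{4742307}{- \frac{2930162998748923947}{2684753977724}} = 4742307 \left(- \frac{2684753977724}{2930162998748923947}\right) = - \frac{4243975860612789756}{976720999582974649}$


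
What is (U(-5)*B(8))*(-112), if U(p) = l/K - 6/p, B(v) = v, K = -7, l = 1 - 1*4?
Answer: -7296/5 ≈ -1459.2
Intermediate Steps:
l = -3 (l = 1 - 4 = -3)
U(p) = 3/7 - 6/p (U(p) = -3/(-7) - 6/p = -3*(-⅐) - 6/p = 3/7 - 6/p)
(U(-5)*B(8))*(-112) = ((3/7 - 6/(-5))*8)*(-112) = ((3/7 - 6*(-⅕))*8)*(-112) = ((3/7 + 6/5)*8)*(-112) = ((57/35)*8)*(-112) = (456/35)*(-112) = -7296/5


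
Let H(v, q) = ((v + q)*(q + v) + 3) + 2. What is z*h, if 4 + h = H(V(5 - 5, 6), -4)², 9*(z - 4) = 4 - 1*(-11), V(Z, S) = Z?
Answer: 7429/3 ≈ 2476.3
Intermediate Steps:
H(v, q) = 5 + (q + v)² (H(v, q) = ((q + v)*(q + v) + 3) + 2 = ((q + v)² + 3) + 2 = (3 + (q + v)²) + 2 = 5 + (q + v)²)
z = 17/3 (z = 4 + (4 - 1*(-11))/9 = 4 + (4 + 11)/9 = 4 + (⅑)*15 = 4 + 5/3 = 17/3 ≈ 5.6667)
h = 437 (h = -4 + (5 + (-4 + (5 - 5))²)² = -4 + (5 + (-4 + 0)²)² = -4 + (5 + (-4)²)² = -4 + (5 + 16)² = -4 + 21² = -4 + 441 = 437)
z*h = (17/3)*437 = 7429/3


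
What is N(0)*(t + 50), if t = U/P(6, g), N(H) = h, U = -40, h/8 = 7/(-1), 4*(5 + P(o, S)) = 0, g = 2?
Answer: -3248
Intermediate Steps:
P(o, S) = -5 (P(o, S) = -5 + (1/4)*0 = -5 + 0 = -5)
h = -56 (h = 8*(7/(-1)) = 8*(7*(-1)) = 8*(-7) = -56)
N(H) = -56
t = 8 (t = -40/(-5) = -40*(-1/5) = 8)
N(0)*(t + 50) = -56*(8 + 50) = -56*58 = -3248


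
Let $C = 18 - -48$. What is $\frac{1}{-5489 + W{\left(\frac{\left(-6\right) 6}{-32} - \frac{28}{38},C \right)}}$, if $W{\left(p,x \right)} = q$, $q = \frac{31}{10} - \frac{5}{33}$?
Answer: $- \frac{330}{1810397} \approx -0.00018228$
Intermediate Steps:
$q = \frac{973}{330}$ ($q = 31 \cdot \frac{1}{10} - \frac{5}{33} = \frac{31}{10} - \frac{5}{33} = \frac{973}{330} \approx 2.9485$)
$C = 66$ ($C = 18 + 48 = 66$)
$W{\left(p,x \right)} = \frac{973}{330}$
$\frac{1}{-5489 + W{\left(\frac{\left(-6\right) 6}{-32} - \frac{28}{38},C \right)}} = \frac{1}{-5489 + \frac{973}{330}} = \frac{1}{- \frac{1810397}{330}} = - \frac{330}{1810397}$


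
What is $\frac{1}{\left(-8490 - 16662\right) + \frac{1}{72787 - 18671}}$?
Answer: $- \frac{54116}{1361125631} \approx -3.9758 \cdot 10^{-5}$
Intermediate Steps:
$\frac{1}{\left(-8490 - 16662\right) + \frac{1}{72787 - 18671}} = \frac{1}{\left(-8490 - 16662\right) + \frac{1}{54116}} = \frac{1}{-25152 + \frac{1}{54116}} = \frac{1}{- \frac{1361125631}{54116}} = - \frac{54116}{1361125631}$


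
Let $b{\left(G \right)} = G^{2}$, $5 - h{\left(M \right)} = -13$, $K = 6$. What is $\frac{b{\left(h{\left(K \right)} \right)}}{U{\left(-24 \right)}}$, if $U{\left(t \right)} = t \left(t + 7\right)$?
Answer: $\frac{27}{34} \approx 0.79412$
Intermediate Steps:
$U{\left(t \right)} = t \left(7 + t\right)$
$h{\left(M \right)} = 18$ ($h{\left(M \right)} = 5 - -13 = 5 + 13 = 18$)
$\frac{b{\left(h{\left(K \right)} \right)}}{U{\left(-24 \right)}} = \frac{18^{2}}{\left(-24\right) \left(7 - 24\right)} = \frac{324}{\left(-24\right) \left(-17\right)} = \frac{324}{408} = 324 \cdot \frac{1}{408} = \frac{27}{34}$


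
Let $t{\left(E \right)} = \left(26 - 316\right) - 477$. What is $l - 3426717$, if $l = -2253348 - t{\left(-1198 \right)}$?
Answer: $-5679298$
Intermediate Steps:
$t{\left(E \right)} = -767$ ($t{\left(E \right)} = -290 - 477 = -767$)
$l = -2252581$ ($l = -2253348 - -767 = -2253348 + 767 = -2252581$)
$l - 3426717 = -2252581 - 3426717 = -5679298$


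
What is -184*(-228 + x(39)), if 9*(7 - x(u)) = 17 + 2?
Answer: 369472/9 ≈ 41052.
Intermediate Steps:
x(u) = 44/9 (x(u) = 7 - (17 + 2)/9 = 7 - ⅑*19 = 7 - 19/9 = 44/9)
-184*(-228 + x(39)) = -184*(-228 + 44/9) = -184*(-2008/9) = 369472/9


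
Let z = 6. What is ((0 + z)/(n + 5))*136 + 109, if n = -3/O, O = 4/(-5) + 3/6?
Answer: 817/5 ≈ 163.40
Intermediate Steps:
O = -3/10 (O = 4*(-⅕) + 3*(⅙) = -⅘ + ½ = -3/10 ≈ -0.30000)
n = 10 (n = -3/(-3/10) = -3*(-10/3) = 10)
((0 + z)/(n + 5))*136 + 109 = ((0 + 6)/(10 + 5))*136 + 109 = (6/15)*136 + 109 = (6*(1/15))*136 + 109 = (⅖)*136 + 109 = 272/5 + 109 = 817/5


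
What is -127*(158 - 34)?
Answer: -15748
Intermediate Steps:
-127*(158 - 34) = -127*124 = -15748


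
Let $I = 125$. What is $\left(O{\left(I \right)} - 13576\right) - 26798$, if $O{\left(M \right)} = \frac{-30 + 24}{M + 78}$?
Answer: $- \frac{8195928}{203} \approx -40374.0$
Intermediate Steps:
$O{\left(M \right)} = - \frac{6}{78 + M}$
$\left(O{\left(I \right)} - 13576\right) - 26798 = \left(- \frac{6}{78 + 125} - 13576\right) - 26798 = \left(- \frac{6}{203} - 13576\right) - 26798 = - \frac{2755934}{203} - 26798 = - \frac{8195928}{203}$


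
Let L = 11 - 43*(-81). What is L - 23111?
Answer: -19617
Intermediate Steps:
L = 3494 (L = 11 + 3483 = 3494)
L - 23111 = 3494 - 23111 = -19617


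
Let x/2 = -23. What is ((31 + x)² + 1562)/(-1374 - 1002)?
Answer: -1787/2376 ≈ -0.75210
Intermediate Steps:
x = -46 (x = 2*(-23) = -46)
((31 + x)² + 1562)/(-1374 - 1002) = ((31 - 46)² + 1562)/(-1374 - 1002) = ((-15)² + 1562)/(-2376) = (225 + 1562)*(-1/2376) = 1787*(-1/2376) = -1787/2376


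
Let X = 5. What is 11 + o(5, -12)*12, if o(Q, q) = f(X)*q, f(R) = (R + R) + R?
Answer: -2149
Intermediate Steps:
f(R) = 3*R (f(R) = 2*R + R = 3*R)
o(Q, q) = 15*q (o(Q, q) = (3*5)*q = 15*q)
11 + o(5, -12)*12 = 11 + (15*(-12))*12 = 11 - 180*12 = 11 - 2160 = -2149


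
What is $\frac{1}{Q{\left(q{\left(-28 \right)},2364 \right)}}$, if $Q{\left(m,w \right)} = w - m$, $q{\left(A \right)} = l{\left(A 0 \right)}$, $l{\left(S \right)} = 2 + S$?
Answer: $\frac{1}{2362} \approx 0.00042337$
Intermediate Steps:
$q{\left(A \right)} = 2$ ($q{\left(A \right)} = 2 + A 0 = 2 + 0 = 2$)
$\frac{1}{Q{\left(q{\left(-28 \right)},2364 \right)}} = \frac{1}{2364 - 2} = \frac{1}{2362}$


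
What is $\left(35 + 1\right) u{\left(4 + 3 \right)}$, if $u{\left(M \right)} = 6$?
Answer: $216$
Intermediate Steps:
$\left(35 + 1\right) u{\left(4 + 3 \right)} = \left(35 + 1\right) 6 = 36 \cdot 6 = 216$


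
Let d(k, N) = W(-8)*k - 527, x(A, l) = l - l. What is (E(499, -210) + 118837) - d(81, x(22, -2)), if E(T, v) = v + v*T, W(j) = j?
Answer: 15012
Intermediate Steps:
E(T, v) = v + T*v
x(A, l) = 0
d(k, N) = -527 - 8*k (d(k, N) = -8*k - 527 = -527 - 8*k)
(E(499, -210) + 118837) - d(81, x(22, -2)) = (-210*(1 + 499) + 118837) - (-527 - 8*81) = (-210*500 + 118837) - (-527 - 648) = (-105000 + 118837) - 1*(-1175) = 13837 + 1175 = 15012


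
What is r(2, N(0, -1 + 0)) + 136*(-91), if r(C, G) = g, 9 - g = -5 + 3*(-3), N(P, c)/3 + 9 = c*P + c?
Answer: -12353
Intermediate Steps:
N(P, c) = -27 + 3*c + 3*P*c (N(P, c) = -27 + 3*(c*P + c) = -27 + 3*(P*c + c) = -27 + 3*(c + P*c) = -27 + (3*c + 3*P*c) = -27 + 3*c + 3*P*c)
g = 23 (g = 9 - (-5 + 3*(-3)) = 9 - (-5 - 9) = 9 - 1*(-14) = 9 + 14 = 23)
r(C, G) = 23
r(2, N(0, -1 + 0)) + 136*(-91) = 23 + 136*(-91) = 23 - 12376 = -12353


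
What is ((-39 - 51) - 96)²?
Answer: 34596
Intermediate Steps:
((-39 - 51) - 96)² = (-90 - 96)² = (-186)² = 34596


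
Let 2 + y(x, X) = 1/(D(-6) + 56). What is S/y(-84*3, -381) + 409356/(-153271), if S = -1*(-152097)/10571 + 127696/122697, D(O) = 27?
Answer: -6221549316911431/596391249412431 ≈ -10.432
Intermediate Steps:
S = 1819247275/117911817 (S = 152097*(1/10571) + 127696*(1/122697) = 13827/961 + 127696/122697 = 1819247275/117911817 ≈ 15.429)
y(x, X) = -165/83 (y(x, X) = -2 + 1/(27 + 56) = -2 + 1/83 = -165/83)
S/y(-84*3, -381) + 409356/(-153271) = 1819247275/(117911817*(-165/83)) + 409356/(-153271) = (1819247275/117911817)*(-83/165) + 409356*(-1/153271) = -30199504765/3891089961 - 409356/153271 = -6221549316911431/596391249412431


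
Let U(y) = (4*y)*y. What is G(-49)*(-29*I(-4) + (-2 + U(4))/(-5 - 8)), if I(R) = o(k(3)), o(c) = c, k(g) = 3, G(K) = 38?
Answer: -45334/13 ≈ -3487.2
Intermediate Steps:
U(y) = 4*y²
I(R) = 3
G(-49)*(-29*I(-4) + (-2 + U(4))/(-5 - 8)) = 38*(-29*3 + (-2 + 4*4²)/(-5 - 8)) = 38*(-87 + (-2 + 4*16)/(-13)) = 38*(-87 + (-2 + 64)*(-1/13)) = 38*(-87 + 62*(-1/13)) = 38*(-87 - 62/13) = 38*(-1193/13) = -45334/13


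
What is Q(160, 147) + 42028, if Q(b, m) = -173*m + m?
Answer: 16744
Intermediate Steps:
Q(b, m) = -172*m
Q(160, 147) + 42028 = -172*147 + 42028 = -25284 + 42028 = 16744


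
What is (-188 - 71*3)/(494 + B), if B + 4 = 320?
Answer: -401/810 ≈ -0.49506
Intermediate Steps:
B = 316 (B = -4 + 320 = 316)
(-188 - 71*3)/(494 + B) = (-188 - 71*3)/(494 + 316) = (-188 - 213)/810 = -401*1/810 = -401/810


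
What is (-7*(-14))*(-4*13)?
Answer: -5096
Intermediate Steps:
(-7*(-14))*(-4*13) = 98*(-52) = -5096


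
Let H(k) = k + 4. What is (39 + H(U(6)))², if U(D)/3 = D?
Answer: 3721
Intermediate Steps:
U(D) = 3*D
H(k) = 4 + k
(39 + H(U(6)))² = (39 + (4 + 3*6))² = (39 + (4 + 18))² = (39 + 22)² = 61² = 3721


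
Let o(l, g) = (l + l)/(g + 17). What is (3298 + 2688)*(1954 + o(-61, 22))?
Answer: 455438824/39 ≈ 1.1678e+7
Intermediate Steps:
o(l, g) = 2*l/(17 + g) (o(l, g) = (2*l)/(17 + g) = 2*l/(17 + g))
(3298 + 2688)*(1954 + o(-61, 22)) = (3298 + 2688)*(1954 + 2*(-61)/(17 + 22)) = 5986*(1954 + 2*(-61)/39) = 5986*(1954 + 2*(-61)*(1/39)) = 5986*(1954 - 122/39) = 5986*(76084/39) = 455438824/39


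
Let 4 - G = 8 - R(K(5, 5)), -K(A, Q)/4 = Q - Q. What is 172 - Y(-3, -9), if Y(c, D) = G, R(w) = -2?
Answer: 178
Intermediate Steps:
K(A, Q) = 0 (K(A, Q) = -4*(Q - Q) = -4*0 = 0)
G = -6 (G = 4 - (8 - 1*(-2)) = 4 - (8 + 2) = 4 - 1*10 = 4 - 10 = -6)
Y(c, D) = -6
172 - Y(-3, -9) = 172 - 1*(-6) = 172 + 6 = 178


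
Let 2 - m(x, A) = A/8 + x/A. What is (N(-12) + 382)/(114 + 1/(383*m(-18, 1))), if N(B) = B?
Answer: 11265945/3471133 ≈ 3.2456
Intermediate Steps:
m(x, A) = 2 - A/8 - x/A (m(x, A) = 2 - (A/8 + x/A) = 2 + (-A/8 - x/A) = 2 - A/8 - x/A)
(N(-12) + 382)/(114 + 1/(383*m(-18, 1))) = (-12 + 382)/(114 + 1/(383*(2 - ⅛*1 - 1*(-18)/1))) = 370/(114 + 1/(383*(2 - ⅛ - 1*(-18)*1))) = 370/(114 + 1/(383*(2 - ⅛ + 18))) = 370/(114 + 1/(383*(159/8))) = 370/(114 + (1/383)*(8/159)) = 370/(114 + 8/60897) = 370/(6942266/60897) = 370*(60897/6942266) = 11265945/3471133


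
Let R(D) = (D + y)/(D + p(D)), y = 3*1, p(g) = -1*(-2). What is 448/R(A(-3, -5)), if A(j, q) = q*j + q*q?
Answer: 18816/43 ≈ 437.58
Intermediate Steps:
p(g) = 2
y = 3
A(j, q) = q**2 + j*q (A(j, q) = j*q + q**2 = q**2 + j*q)
R(D) = (3 + D)/(2 + D) (R(D) = (D + 3)/(D + 2) = (3 + D)/(2 + D))
448/R(A(-3, -5)) = 448/(((3 - 5*(-3 - 5))/(2 - 5*(-3 - 5)))) = 448/(((3 - 5*(-8))/(2 - 5*(-8)))) = 448/(((3 + 40)/(2 + 40))) = 448/((43/42)) = 448/(((1/42)*43)) = 448/(43/42) = 448*(42/43) = 18816/43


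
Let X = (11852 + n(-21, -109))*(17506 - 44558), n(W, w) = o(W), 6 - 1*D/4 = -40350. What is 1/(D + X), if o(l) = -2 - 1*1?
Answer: -1/320377724 ≈ -3.1213e-9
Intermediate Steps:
D = 161424 (D = 24 - 4*(-40350) = 24 + 161400 = 161424)
o(l) = -3 (o(l) = -2 - 1 = -3)
n(W, w) = -3
X = -320539148 (X = (11852 - 3)*(17506 - 44558) = 11849*(-27052) = -320539148)
1/(D + X) = 1/(161424 - 320539148) = 1/(-320377724) = -1/320377724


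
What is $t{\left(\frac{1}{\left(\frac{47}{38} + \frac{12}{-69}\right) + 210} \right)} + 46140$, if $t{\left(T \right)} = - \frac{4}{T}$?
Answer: $\frac{19794242}{437} \approx 45296.0$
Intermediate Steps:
$t{\left(\frac{1}{\left(\frac{47}{38} + \frac{12}{-69}\right) + 210} \right)} + 46140 = - \frac{4}{\frac{1}{\left(\frac{47}{38} + \frac{12}{-69}\right) + 210}} + 46140 = - \frac{4}{\frac{1}{\left(47 \cdot \frac{1}{38} + 12 \left(- \frac{1}{69}\right)\right) + 210}} + 46140 = - \frac{4}{\frac{1}{\left(\frac{47}{38} - \frac{4}{23}\right) + 210}} + 46140 = - \frac{4}{\frac{1}{\frac{929}{874} + 210}} + 46140 = - \frac{4}{\frac{1}{\frac{184469}{874}}} + 46140 = - \frac{4}{\frac{874}{184469}} + 46140 = \left(-4\right) \frac{184469}{874} + 46140 = - \frac{368938}{437} + 46140 = \frac{19794242}{437}$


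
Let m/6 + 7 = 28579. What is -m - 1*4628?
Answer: -176060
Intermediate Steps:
m = 171432 (m = -42 + 6*28579 = -42 + 171474 = 171432)
-m - 1*4628 = -1*171432 - 1*4628 = -171432 - 4628 = -176060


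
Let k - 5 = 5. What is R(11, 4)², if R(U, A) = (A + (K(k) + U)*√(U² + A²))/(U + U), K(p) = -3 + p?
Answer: 11101/121 + 36*√137/121 ≈ 95.226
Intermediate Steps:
k = 10 (k = 5 + 5 = 10)
R(U, A) = (A + √(A² + U²)*(7 + U))/(2*U) (R(U, A) = (A + ((-3 + 10) + U)*√(U² + A²))/(U + U) = (A + (7 + U)*√(A² + U²))/((2*U)) = (A + √(A² + U²)*(7 + U))*(1/(2*U)) = (A + √(A² + U²)*(7 + U))/(2*U))
R(11, 4)² = ((½)*(4 + 7*√(4² + 11²) + 11*√(4² + 11²))/11)² = ((½)*(1/11)*(4 + 7*√(16 + 121) + 11*√(16 + 121)))² = ((½)*(1/11)*(4 + 7*√137 + 11*√137))² = ((½)*(1/11)*(4 + 18*√137))² = (2/11 + 9*√137/11)²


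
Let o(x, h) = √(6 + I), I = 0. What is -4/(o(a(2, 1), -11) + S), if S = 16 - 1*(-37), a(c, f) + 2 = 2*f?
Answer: -212/2803 + 4*√6/2803 ≈ -0.072138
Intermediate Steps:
a(c, f) = -2 + 2*f
S = 53 (S = 16 + 37 = 53)
o(x, h) = √6 (o(x, h) = √(6 + 0) = √6)
-4/(o(a(2, 1), -11) + S) = -4/(√6 + 53) = -4/(53 + √6)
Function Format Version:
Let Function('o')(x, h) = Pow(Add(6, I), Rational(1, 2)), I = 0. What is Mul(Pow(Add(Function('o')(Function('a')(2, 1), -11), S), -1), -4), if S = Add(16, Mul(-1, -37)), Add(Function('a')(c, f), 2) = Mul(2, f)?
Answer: Add(Rational(-212, 2803), Mul(Rational(4, 2803), Pow(6, Rational(1, 2)))) ≈ -0.072138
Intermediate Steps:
Function('a')(c, f) = Add(-2, Mul(2, f))
S = 53 (S = Add(16, 37) = 53)
Function('o')(x, h) = Pow(6, Rational(1, 2)) (Function('o')(x, h) = Pow(Add(6, 0), Rational(1, 2)) = Pow(6, Rational(1, 2)))
Mul(Pow(Add(Function('o')(Function('a')(2, 1), -11), S), -1), -4) = Mul(Pow(Add(Pow(6, Rational(1, 2)), 53), -1), -4) = Mul(Pow(Add(53, Pow(6, Rational(1, 2))), -1), -4) = Mul(-4, Pow(Add(53, Pow(6, Rational(1, 2))), -1))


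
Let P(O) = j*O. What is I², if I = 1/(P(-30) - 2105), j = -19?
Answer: 1/2356225 ≈ 4.2441e-7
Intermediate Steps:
P(O) = -19*O
I = -1/1535 (I = 1/(-19*(-30) - 2105) = 1/(570 - 2105) = 1/(-1535) = -1/1535 ≈ -0.00065147)
I² = (-1/1535)² = 1/2356225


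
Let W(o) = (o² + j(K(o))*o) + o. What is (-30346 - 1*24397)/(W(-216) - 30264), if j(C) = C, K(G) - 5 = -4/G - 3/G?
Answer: -54743/15089 ≈ -3.6280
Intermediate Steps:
K(G) = 5 - 7/G (K(G) = 5 + (-4/G - 3/G) = 5 - 7/G)
W(o) = o + o² + o*(5 - 7/o) (W(o) = (o² + (5 - 7/o)*o) + o = (o² + o*(5 - 7/o)) + o = o + o² + o*(5 - 7/o))
(-30346 - 1*24397)/(W(-216) - 30264) = (-30346 - 1*24397)/((-7 + (-216)² + 6*(-216)) - 30264) = (-30346 - 24397)/((-7 + 46656 - 1296) - 30264) = -54743/(45353 - 30264) = -54743/15089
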